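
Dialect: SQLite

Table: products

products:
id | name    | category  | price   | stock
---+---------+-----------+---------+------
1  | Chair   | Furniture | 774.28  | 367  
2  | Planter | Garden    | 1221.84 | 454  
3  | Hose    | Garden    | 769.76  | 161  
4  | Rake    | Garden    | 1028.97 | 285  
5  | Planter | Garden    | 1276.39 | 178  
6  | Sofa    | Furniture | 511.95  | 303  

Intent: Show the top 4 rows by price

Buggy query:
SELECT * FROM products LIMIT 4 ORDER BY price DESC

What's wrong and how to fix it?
Bug: LIMIT must come after ORDER BY

Fix: Swap the clauses: ORDER BY first, then LIMIT

Corrected query:
SELECT * FROM products ORDER BY price DESC LIMIT 4

Result:
id | name    | category  | price   | stock
---+---------+-----------+---------+------
5  | Planter | Garden    | 1276.39 | 178  
2  | Planter | Garden    | 1221.84 | 454  
4  | Rake    | Garden    | 1028.97 | 285  
1  | Chair   | Furniture | 774.28  | 367  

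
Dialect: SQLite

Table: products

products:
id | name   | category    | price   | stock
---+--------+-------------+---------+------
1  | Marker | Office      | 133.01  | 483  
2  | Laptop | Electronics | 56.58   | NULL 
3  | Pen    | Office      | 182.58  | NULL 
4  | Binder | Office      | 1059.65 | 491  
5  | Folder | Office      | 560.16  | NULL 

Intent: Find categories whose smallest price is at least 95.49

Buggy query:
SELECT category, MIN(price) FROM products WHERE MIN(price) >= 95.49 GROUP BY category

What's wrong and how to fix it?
Bug: MIN() in WHERE is a misuse of aggregate

Fix: Use HAVING for the per-group MIN condition

Corrected query:
SELECT category, MIN(price) FROM products GROUP BY category HAVING MIN(price) >= 95.49

Result:
category | MIN(price)
---------+-----------
Office   | 133.01    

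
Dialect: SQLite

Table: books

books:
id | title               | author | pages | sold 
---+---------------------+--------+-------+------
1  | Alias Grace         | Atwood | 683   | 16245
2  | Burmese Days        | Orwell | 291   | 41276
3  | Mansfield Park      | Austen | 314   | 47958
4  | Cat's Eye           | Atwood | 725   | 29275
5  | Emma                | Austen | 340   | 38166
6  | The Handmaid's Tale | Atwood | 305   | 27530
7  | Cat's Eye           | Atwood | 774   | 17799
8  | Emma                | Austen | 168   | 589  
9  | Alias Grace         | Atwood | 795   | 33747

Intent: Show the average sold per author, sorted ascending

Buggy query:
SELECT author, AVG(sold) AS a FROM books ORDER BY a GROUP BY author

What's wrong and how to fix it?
Bug: ORDER BY appears before GROUP BY; SQL clause order requires GROUP BY first

Fix: Move ORDER BY to the end, after GROUP BY

Corrected query:
SELECT author, AVG(sold) AS a FROM books GROUP BY author ORDER BY a

Result:
author | a           
-------+-------------
Atwood | 24919.2     
Austen | 28904.333333
Orwell | 41276       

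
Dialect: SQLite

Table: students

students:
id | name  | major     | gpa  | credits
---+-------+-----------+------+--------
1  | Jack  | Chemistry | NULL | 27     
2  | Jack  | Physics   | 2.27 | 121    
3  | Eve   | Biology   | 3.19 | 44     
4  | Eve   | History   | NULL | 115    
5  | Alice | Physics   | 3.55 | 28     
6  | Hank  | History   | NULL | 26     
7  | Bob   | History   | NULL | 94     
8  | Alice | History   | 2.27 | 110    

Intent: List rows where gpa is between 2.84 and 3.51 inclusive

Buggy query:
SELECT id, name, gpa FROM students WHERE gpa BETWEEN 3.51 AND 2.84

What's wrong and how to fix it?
Bug: The bounds are reversed; BETWEEN a AND b requires a <= b to match anything

Fix: Swap the bounds so the smaller value comes first

Corrected query:
SELECT id, name, gpa FROM students WHERE gpa BETWEEN 2.84 AND 3.51

Result:
id | name | gpa 
---+------+-----
3  | Eve  | 3.19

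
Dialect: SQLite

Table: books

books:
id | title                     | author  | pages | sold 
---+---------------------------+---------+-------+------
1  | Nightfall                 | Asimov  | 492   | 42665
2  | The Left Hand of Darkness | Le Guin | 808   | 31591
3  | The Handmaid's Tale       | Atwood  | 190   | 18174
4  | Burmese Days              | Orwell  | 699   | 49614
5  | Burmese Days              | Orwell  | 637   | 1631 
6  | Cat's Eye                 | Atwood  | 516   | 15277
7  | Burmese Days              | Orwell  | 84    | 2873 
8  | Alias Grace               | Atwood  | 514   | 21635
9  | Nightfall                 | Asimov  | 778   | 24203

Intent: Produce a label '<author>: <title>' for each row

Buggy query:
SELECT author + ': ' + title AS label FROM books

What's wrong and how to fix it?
Bug: '+' is numeric addition; on text columns SQLite converts them to 0 instead of concatenating

Fix: Replace + with || to concatenate text

Corrected query:
SELECT author || ': ' || title AS label FROM books

Result:
label                             
----------------------------------
Asimov: Nightfall                 
Le Guin: The Left Hand of Darkness
Atwood: The Handmaid's Tale       
Orwell: Burmese Days              
Orwell: Burmese Days              
Atwood: Cat's Eye                 
Orwell: Burmese Days              
Atwood: Alias Grace               
Asimov: Nightfall                 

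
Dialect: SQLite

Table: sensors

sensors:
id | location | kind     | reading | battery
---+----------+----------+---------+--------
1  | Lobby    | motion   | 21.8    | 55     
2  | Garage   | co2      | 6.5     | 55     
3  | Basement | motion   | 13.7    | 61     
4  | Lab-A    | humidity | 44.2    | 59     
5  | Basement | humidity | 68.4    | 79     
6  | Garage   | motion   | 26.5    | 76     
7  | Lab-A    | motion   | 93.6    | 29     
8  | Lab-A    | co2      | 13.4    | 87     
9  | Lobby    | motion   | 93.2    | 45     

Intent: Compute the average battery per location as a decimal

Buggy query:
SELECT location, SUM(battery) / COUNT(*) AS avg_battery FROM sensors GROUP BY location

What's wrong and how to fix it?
Bug: Both operands are integers, so '/' performs integer division and truncates

Fix: Multiply by 1.0 (or CAST to REAL) to force floating-point division

Corrected query:
SELECT location, SUM(battery) * 1.0 / COUNT(*) AS avg_battery FROM sensors GROUP BY location

Result:
location | avg_battery
---------+------------
Basement | 70         
Garage   | 65.5       
Lab-A    | 58.333333  
Lobby    | 50         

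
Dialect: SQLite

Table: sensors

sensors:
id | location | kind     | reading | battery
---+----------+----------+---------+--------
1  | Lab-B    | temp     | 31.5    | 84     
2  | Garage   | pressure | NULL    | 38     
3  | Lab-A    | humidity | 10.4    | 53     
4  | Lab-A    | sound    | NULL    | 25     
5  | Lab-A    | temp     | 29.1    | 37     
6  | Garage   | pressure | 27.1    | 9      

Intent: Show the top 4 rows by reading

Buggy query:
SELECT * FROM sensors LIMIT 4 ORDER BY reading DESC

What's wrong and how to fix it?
Bug: LIMIT must come after ORDER BY

Fix: Sort with ORDER BY, then apply LIMIT

Corrected query:
SELECT * FROM sensors ORDER BY reading DESC LIMIT 4

Result:
id | location | kind     | reading | battery
---+----------+----------+---------+--------
1  | Lab-B    | temp     | 31.5    | 84     
5  | Lab-A    | temp     | 29.1    | 37     
6  | Garage   | pressure | 27.1    | 9      
3  | Lab-A    | humidity | 10.4    | 53     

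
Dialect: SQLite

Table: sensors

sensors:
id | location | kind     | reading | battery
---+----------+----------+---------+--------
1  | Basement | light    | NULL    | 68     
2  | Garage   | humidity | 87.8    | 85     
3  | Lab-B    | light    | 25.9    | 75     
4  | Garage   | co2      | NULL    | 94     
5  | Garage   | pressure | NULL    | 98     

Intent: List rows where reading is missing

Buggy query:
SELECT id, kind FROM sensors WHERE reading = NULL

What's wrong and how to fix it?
Bug: Comparing to NULL with '=' never matches; NULL = NULL is unknown, not true

Fix: Replace '= NULL' with 'IS NULL'

Corrected query:
SELECT id, kind FROM sensors WHERE reading IS NULL

Result:
id | kind    
---+---------
1  | light   
4  | co2     
5  | pressure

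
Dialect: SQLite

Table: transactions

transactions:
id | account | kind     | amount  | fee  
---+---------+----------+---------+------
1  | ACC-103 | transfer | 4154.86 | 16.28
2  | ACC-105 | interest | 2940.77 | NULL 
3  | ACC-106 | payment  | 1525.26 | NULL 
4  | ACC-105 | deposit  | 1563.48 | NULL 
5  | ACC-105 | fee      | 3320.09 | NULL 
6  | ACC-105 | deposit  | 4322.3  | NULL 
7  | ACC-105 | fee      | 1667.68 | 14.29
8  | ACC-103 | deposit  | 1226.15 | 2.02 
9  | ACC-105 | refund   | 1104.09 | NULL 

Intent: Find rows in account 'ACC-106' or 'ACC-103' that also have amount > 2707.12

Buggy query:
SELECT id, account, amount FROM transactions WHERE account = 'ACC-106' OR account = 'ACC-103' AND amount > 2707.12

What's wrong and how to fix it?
Bug: AND binds tighter than OR, so this parses as account = 'ACC-106' OR (account = 'ACC-103' AND amount > 2707.12)

Fix: Add parentheses around the OR so the AND applies to both alternatives

Corrected query:
SELECT id, account, amount FROM transactions WHERE (account = 'ACC-106' OR account = 'ACC-103') AND amount > 2707.12

Result:
id | account | amount 
---+---------+--------
1  | ACC-103 | 4154.86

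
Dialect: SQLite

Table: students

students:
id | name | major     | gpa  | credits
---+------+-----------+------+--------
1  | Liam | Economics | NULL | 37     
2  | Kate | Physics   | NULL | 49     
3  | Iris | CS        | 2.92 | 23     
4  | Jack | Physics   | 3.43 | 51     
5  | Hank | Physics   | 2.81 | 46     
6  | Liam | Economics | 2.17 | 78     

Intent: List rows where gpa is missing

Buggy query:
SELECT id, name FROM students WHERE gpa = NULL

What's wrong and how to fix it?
Bug: Comparing to NULL with '=' never matches; NULL = NULL is unknown, not true

Fix: Replace '= NULL' with 'IS NULL'

Corrected query:
SELECT id, name FROM students WHERE gpa IS NULL

Result:
id | name
---+-----
1  | Liam
2  | Kate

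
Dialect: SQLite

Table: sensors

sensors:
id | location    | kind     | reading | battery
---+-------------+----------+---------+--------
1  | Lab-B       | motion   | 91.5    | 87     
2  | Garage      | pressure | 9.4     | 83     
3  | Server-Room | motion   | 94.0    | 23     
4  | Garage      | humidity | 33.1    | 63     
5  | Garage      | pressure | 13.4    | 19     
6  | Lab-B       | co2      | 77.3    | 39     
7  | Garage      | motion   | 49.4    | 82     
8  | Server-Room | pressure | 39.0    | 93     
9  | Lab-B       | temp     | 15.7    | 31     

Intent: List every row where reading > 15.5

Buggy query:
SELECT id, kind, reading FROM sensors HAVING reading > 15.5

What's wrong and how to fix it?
Bug: This is a non-aggregate query (no GROUP BY, no aggregates), so in SQLite the HAVING clause is invalid here; a row-level condition belongs in WHERE

Fix: Use WHERE for row-level filtering

Corrected query:
SELECT id, kind, reading FROM sensors WHERE reading > 15.5

Result:
id | kind     | reading
---+----------+--------
1  | motion   | 91.5   
3  | motion   | 94     
4  | humidity | 33.1   
6  | co2      | 77.3   
7  | motion   | 49.4   
8  | pressure | 39     
9  | temp     | 15.7   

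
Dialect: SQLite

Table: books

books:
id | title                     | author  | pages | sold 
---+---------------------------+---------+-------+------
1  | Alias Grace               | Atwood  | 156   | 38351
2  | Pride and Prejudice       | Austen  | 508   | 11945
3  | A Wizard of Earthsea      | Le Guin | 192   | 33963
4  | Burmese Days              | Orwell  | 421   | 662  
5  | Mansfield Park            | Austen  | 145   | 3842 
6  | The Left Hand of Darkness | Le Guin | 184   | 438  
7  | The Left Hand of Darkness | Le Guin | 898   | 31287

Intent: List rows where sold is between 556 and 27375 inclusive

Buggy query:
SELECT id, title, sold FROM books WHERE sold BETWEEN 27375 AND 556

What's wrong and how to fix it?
Bug: BETWEEN expects the lower bound first; with 27375 AND 556 the range is empty

Fix: Write BETWEEN 556 AND 27375

Corrected query:
SELECT id, title, sold FROM books WHERE sold BETWEEN 556 AND 27375

Result:
id | title               | sold 
---+---------------------+------
2  | Pride and Prejudice | 11945
4  | Burmese Days        | 662  
5  | Mansfield Park      | 3842 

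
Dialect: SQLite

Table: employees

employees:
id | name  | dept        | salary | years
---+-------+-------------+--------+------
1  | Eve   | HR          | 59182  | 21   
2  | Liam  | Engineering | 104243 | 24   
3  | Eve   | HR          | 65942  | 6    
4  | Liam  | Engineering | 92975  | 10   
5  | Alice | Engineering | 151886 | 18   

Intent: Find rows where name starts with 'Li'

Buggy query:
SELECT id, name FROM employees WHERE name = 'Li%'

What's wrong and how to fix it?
Bug: '=' compares the literal string including the % character; pattern matching needs LIKE

Fix: Use LIKE for wildcard pattern matching

Corrected query:
SELECT id, name FROM employees WHERE name LIKE 'Li%'

Result:
id | name
---+-----
2  | Liam
4  | Liam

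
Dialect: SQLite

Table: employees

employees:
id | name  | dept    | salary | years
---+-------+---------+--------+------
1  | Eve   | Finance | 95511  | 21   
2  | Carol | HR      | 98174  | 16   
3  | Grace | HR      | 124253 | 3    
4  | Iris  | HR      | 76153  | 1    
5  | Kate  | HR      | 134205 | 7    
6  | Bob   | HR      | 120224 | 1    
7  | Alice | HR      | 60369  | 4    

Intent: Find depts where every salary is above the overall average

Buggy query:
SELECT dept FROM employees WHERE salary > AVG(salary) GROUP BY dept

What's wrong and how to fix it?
Bug: AVG() is an aggregate; it can't sit directly in WHERE

Fix: Use a subquery for AVG and a HAVING MIN(...) filter so the condition holds for every row in the group

Corrected query:
SELECT dept FROM employees GROUP BY dept HAVING MIN(salary) > (SELECT AVG(salary) FROM employees)

Result:
(no rows)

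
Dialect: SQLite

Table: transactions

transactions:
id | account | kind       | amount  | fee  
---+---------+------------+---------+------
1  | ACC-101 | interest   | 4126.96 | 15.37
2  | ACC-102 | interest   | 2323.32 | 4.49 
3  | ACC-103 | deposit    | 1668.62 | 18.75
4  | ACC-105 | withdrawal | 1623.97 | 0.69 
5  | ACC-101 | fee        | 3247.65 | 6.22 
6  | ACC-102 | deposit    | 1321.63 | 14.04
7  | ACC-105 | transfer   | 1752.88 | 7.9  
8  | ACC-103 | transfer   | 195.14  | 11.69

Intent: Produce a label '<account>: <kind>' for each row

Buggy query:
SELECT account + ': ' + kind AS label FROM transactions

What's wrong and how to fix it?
Bug: SQLite uses || for string concatenation; + coerces text to numbers (yielding 0)

Fix: Use the || operator for string concatenation

Corrected query:
SELECT account || ': ' || kind AS label FROM transactions

Result:
label              
-------------------
ACC-101: interest  
ACC-102: interest  
ACC-103: deposit   
ACC-105: withdrawal
ACC-101: fee       
ACC-102: deposit   
ACC-105: transfer  
ACC-103: transfer  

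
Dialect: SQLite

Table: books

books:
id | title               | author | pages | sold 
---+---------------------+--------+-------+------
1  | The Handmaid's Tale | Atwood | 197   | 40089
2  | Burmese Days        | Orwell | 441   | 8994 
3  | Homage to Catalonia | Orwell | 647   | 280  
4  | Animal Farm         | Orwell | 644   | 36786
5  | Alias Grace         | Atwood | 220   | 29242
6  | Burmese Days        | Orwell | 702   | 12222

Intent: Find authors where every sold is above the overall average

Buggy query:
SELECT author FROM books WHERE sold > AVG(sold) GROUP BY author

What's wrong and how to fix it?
Bug: AVG() is an aggregate; it can't sit directly in WHERE

Fix: Use a subquery for AVG and a HAVING MIN(...) filter so the condition holds for every row in the group

Corrected query:
SELECT author FROM books GROUP BY author HAVING MIN(sold) > (SELECT AVG(sold) FROM books)

Result:
author
------
Atwood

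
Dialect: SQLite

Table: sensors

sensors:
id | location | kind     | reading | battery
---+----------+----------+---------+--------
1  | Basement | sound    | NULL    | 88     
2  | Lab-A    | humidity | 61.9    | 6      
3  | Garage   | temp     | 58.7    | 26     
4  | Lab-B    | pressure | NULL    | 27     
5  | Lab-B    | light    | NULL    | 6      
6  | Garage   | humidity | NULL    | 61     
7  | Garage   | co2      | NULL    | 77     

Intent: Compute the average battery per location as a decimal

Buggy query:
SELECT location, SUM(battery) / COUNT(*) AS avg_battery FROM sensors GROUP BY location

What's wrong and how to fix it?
Bug: Both operands are integers, so '/' performs integer division and truncates

Fix: Multiply by 1.0 (or CAST to REAL) to force floating-point division

Corrected query:
SELECT location, SUM(battery) * 1.0 / COUNT(*) AS avg_battery FROM sensors GROUP BY location

Result:
location | avg_battery
---------+------------
Basement | 88         
Garage   | 54.666667  
Lab-A    | 6          
Lab-B    | 16.5       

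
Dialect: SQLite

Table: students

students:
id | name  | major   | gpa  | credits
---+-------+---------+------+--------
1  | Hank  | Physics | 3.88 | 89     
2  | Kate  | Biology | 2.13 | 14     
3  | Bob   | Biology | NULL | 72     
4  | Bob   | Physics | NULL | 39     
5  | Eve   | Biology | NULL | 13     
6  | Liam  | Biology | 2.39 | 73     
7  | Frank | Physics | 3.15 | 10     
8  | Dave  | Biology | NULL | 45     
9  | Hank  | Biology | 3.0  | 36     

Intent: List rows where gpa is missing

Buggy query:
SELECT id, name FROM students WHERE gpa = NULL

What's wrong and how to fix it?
Bug: Comparing to NULL with '=' never matches; NULL = NULL is unknown, not true

Fix: Use IS NULL to test for NULL

Corrected query:
SELECT id, name FROM students WHERE gpa IS NULL

Result:
id | name
---+-----
3  | Bob 
4  | Bob 
5  | Eve 
8  | Dave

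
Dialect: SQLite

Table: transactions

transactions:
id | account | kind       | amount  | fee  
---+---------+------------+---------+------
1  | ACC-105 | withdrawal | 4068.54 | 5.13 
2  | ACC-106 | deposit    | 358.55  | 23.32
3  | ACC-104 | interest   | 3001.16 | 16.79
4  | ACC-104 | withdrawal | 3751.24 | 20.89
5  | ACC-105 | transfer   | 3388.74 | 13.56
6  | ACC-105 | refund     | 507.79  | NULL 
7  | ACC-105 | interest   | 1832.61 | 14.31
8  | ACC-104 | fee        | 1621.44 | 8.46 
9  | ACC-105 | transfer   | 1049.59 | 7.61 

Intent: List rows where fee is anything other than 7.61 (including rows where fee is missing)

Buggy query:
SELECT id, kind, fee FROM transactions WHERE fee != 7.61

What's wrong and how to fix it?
Bug: Inequality against NULL is unknown, not true; rows with NULL are dropped

Fix: Handle NULL separately with IS NULL alongside the inequality

Corrected query:
SELECT id, kind, fee FROM transactions WHERE fee != 7.61 OR fee IS NULL

Result:
id | kind       | fee  
---+------------+------
1  | withdrawal | 5.13 
2  | deposit    | 23.32
3  | interest   | 16.79
4  | withdrawal | 20.89
5  | transfer   | 13.56
6  | refund     | NULL 
7  | interest   | 14.31
8  | fee        | 8.46 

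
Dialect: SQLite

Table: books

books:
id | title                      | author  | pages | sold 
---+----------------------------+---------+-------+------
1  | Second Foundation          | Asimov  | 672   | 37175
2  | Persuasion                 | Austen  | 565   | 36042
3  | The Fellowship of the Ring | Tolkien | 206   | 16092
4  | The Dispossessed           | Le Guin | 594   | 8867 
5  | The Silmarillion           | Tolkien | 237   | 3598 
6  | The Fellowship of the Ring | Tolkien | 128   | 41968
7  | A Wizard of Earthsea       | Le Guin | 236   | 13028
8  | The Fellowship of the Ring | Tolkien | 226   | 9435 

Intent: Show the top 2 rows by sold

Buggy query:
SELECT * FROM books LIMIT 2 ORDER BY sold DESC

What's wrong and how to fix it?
Bug: ORDER BY cannot follow LIMIT; LIMIT is the final clause

Fix: Sort with ORDER BY, then apply LIMIT

Corrected query:
SELECT * FROM books ORDER BY sold DESC LIMIT 2

Result:
id | title                      | author  | pages | sold 
---+----------------------------+---------+-------+------
6  | The Fellowship of the Ring | Tolkien | 128   | 41968
1  | Second Foundation          | Asimov  | 672   | 37175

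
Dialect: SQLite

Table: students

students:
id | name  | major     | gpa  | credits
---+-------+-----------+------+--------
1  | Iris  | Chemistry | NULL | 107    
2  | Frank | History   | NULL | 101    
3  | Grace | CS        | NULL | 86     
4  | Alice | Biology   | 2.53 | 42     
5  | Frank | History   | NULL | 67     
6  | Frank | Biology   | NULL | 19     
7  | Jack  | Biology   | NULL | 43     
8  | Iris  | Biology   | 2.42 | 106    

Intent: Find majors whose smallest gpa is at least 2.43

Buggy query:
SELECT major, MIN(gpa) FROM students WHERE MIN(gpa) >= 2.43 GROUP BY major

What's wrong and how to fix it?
Bug: Aggregates like MIN are computed per group after WHERE runs

Fix: Use HAVING for the per-group MIN condition

Corrected query:
SELECT major, MIN(gpa) FROM students GROUP BY major HAVING MIN(gpa) >= 2.43

Result:
(no rows)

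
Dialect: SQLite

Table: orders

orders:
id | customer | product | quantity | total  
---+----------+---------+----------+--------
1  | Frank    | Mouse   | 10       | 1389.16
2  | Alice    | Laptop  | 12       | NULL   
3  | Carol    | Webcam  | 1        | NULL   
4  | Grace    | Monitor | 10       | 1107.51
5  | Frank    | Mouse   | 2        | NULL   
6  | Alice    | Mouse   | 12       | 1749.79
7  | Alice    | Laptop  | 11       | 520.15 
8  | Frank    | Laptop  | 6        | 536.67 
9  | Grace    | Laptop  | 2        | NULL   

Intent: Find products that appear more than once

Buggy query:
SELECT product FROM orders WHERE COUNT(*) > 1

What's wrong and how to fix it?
Bug: WHERE can't reference COUNT(*); aggregates are computed after WHERE

Fix: Group first, then use HAVING for the count condition

Corrected query:
SELECT product FROM orders GROUP BY product HAVING COUNT(*) > 1

Result:
product
-------
Laptop 
Mouse  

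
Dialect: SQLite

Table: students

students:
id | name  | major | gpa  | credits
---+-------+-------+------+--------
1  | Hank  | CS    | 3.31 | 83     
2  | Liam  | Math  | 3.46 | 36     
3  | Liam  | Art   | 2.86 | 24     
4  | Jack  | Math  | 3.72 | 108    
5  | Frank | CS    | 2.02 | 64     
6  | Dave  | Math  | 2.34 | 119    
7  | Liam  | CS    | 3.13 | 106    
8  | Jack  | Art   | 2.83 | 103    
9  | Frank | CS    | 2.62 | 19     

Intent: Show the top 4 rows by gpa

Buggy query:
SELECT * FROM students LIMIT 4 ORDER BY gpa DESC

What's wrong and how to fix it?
Bug: ORDER BY cannot follow LIMIT; LIMIT is the final clause

Fix: Swap the clauses: ORDER BY first, then LIMIT

Corrected query:
SELECT * FROM students ORDER BY gpa DESC LIMIT 4

Result:
id | name | major | gpa  | credits
---+------+-------+------+--------
4  | Jack | Math  | 3.72 | 108    
2  | Liam | Math  | 3.46 | 36     
1  | Hank | CS    | 3.31 | 83     
7  | Liam | CS    | 3.13 | 106    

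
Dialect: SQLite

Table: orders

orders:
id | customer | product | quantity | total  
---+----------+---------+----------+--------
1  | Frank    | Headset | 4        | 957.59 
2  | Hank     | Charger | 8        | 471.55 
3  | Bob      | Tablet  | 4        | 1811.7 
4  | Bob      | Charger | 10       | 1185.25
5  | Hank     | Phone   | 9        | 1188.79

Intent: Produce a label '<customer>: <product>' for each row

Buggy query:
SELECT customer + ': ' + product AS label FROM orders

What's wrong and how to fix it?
Bug: SQLite uses || for string concatenation; + coerces text to numbers (yielding 0)

Fix: Use the || operator for string concatenation

Corrected query:
SELECT customer || ': ' || product AS label FROM orders

Result:
label         
--------------
Frank: Headset
Hank: Charger 
Bob: Tablet   
Bob: Charger  
Hank: Phone   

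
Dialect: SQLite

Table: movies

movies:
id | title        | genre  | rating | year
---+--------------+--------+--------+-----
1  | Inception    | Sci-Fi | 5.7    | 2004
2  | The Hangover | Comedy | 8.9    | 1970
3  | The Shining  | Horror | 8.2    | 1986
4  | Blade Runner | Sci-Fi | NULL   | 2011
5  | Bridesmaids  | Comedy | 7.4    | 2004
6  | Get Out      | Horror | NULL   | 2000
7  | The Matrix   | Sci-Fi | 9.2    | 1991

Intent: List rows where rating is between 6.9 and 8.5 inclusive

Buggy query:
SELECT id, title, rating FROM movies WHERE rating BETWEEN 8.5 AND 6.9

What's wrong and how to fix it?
Bug: BETWEEN expects the lower bound first; with 8.5 AND 6.9 the range is empty

Fix: Write BETWEEN 6.9 AND 8.5

Corrected query:
SELECT id, title, rating FROM movies WHERE rating BETWEEN 6.9 AND 8.5

Result:
id | title       | rating
---+-------------+-------
3  | The Shining | 8.2   
5  | Bridesmaids | 7.4   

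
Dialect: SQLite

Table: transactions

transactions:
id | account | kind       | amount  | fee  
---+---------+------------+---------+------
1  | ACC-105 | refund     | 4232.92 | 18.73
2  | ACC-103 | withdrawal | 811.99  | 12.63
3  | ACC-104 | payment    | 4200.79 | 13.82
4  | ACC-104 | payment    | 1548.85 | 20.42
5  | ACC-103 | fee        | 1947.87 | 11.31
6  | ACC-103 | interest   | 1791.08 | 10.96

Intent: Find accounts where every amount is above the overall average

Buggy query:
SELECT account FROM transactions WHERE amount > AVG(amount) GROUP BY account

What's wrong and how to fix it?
Bug: AVG() is an aggregate; it can't sit directly in WHERE

Fix: Use a subquery for AVG and a HAVING MIN(...) filter so the condition holds for every row in the group

Corrected query:
SELECT account FROM transactions GROUP BY account HAVING MIN(amount) > (SELECT AVG(amount) FROM transactions)

Result:
account
-------
ACC-105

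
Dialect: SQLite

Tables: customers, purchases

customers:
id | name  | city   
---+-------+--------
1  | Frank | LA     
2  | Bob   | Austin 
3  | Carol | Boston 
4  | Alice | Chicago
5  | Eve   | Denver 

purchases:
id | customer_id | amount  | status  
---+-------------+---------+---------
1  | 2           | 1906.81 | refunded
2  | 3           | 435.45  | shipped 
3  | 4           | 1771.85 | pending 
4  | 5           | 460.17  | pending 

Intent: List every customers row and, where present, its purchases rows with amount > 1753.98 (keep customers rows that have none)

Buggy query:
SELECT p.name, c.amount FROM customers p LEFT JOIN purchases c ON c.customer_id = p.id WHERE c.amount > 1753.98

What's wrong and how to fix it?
Bug: A WHERE condition on the right-hand table after LEFT JOIN drops unmatched parents

Fix: Put 'c.amount > 1753.98' in the JOIN's ON clause instead of WHERE

Corrected query:
SELECT p.name, c.amount FROM customers p LEFT JOIN purchases c ON c.customer_id = p.id AND c.amount > 1753.98

Result:
name  | amount 
------+--------
Frank | NULL   
Bob   | 1906.81
Carol | NULL   
Alice | 1771.85
Eve   | NULL   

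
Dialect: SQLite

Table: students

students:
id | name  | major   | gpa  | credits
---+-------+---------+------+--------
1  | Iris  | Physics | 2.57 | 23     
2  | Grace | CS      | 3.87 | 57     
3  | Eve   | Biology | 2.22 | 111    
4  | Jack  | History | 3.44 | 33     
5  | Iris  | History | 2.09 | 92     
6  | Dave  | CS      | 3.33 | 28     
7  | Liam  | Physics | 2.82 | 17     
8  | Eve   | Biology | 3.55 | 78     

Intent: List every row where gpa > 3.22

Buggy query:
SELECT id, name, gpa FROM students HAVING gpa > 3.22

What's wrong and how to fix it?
Bug: This is a non-aggregate query (no GROUP BY, no aggregates), so in SQLite the HAVING clause is invalid here; a row-level condition belongs in WHERE

Fix: Use WHERE for row-level filtering

Corrected query:
SELECT id, name, gpa FROM students WHERE gpa > 3.22

Result:
id | name  | gpa 
---+-------+-----
2  | Grace | 3.87
4  | Jack  | 3.44
6  | Dave  | 3.33
8  | Eve   | 3.55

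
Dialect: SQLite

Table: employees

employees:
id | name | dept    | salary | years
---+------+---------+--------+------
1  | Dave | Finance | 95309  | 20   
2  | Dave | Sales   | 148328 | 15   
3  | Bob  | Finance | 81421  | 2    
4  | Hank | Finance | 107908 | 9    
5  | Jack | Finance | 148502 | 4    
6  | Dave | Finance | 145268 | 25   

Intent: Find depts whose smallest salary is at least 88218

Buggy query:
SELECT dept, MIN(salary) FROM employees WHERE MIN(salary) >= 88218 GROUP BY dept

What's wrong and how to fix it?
Bug: Aggregates like MIN are computed per group after WHERE runs

Fix: Replace WHERE with HAVING after the GROUP BY

Corrected query:
SELECT dept, MIN(salary) FROM employees GROUP BY dept HAVING MIN(salary) >= 88218

Result:
dept  | MIN(salary)
------+------------
Sales | 148328     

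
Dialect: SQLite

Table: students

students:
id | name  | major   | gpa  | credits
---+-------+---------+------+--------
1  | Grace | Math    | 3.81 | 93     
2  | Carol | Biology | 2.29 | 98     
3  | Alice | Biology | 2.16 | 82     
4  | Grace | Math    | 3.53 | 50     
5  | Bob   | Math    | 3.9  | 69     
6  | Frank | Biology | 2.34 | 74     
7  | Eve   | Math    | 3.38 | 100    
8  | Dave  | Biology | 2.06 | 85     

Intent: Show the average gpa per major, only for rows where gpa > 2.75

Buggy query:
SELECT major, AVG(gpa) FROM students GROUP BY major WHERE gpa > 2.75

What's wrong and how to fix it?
Bug: Row-level WHERE must come before GROUP BY in the clause order

Fix: Move the WHERE clause before GROUP BY

Corrected query:
SELECT major, AVG(gpa) FROM students WHERE gpa > 2.75 GROUP BY major

Result:
major | AVG(gpa)
------+---------
Math  | 3.655   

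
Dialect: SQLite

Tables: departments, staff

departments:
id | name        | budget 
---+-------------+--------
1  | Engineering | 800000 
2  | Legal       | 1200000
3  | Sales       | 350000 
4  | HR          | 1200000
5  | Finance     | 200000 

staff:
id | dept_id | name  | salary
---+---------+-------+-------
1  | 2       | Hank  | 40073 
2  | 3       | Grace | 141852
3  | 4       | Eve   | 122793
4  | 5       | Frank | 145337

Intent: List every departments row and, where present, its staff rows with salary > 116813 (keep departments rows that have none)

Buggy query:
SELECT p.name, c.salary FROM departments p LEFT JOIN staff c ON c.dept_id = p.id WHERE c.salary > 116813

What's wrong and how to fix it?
Bug: A WHERE condition on the right-hand table after LEFT JOIN drops unmatched parents

Fix: Put 'c.salary > 116813' in the JOIN's ON clause instead of WHERE

Corrected query:
SELECT p.name, c.salary FROM departments p LEFT JOIN staff c ON c.dept_id = p.id AND c.salary > 116813

Result:
name        | salary
------------+-------
Engineering | NULL  
Legal       | NULL  
Sales       | 141852
HR          | 122793
Finance     | 145337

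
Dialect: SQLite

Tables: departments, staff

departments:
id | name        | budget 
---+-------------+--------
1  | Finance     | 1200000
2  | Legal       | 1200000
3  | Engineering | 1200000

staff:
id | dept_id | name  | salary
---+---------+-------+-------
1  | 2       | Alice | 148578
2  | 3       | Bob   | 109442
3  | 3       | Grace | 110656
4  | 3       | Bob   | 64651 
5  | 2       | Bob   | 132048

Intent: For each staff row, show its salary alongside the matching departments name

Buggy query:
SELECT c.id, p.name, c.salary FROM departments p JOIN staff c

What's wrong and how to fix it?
Bug: Missing join condition: each staff row is matched to all departments rows instead of just its own

Fix: Add ON c.dept_id = p.id to the JOIN

Corrected query:
SELECT c.id, p.name, c.salary FROM departments p JOIN staff c ON c.dept_id = p.id

Result:
id | name        | salary
---+-------------+-------
1  | Legal       | 148578
2  | Engineering | 109442
3  | Engineering | 110656
4  | Engineering | 64651 
5  | Legal       | 132048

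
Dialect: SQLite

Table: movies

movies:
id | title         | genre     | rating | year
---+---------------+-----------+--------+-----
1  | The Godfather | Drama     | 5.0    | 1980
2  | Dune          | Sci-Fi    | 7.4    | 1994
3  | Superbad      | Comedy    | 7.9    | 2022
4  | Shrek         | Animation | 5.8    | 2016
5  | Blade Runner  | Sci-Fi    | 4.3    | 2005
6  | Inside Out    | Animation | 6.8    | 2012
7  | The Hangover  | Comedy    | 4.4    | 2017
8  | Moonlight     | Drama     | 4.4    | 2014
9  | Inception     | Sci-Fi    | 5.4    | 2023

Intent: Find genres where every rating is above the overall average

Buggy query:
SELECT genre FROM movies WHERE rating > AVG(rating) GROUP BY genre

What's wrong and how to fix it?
Bug: WHERE evaluates per row before aggregation, so AVG() is unavailable

Fix: Use a subquery for AVG and a HAVING MIN(...) filter so the condition holds for every row in the group

Corrected query:
SELECT genre FROM movies GROUP BY genre HAVING MIN(rating) > (SELECT AVG(rating) FROM movies)

Result:
genre    
---------
Animation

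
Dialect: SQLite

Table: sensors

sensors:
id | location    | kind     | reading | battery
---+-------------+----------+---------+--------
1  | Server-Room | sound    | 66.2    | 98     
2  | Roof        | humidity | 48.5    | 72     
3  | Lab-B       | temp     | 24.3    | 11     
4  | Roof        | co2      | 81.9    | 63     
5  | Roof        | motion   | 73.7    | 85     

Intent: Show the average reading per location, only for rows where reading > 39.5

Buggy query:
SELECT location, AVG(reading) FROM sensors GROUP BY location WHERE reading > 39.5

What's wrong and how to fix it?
Bug: WHERE cannot follow GROUP BY

Fix: Place WHERE between FROM and GROUP BY

Corrected query:
SELECT location, AVG(reading) FROM sensors WHERE reading > 39.5 GROUP BY location

Result:
location    | AVG(reading)
------------+-------------
Roof        | 68.033333   
Server-Room | 66.2        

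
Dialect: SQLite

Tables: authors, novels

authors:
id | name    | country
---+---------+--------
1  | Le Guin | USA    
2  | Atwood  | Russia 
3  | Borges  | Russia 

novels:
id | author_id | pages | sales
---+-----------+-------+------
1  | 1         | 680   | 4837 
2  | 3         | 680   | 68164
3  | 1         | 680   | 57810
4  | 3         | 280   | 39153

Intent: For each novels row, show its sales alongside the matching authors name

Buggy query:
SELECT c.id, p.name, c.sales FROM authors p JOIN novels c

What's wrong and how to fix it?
Bug: Missing join condition: each novels row is matched to all authors rows instead of just its own

Fix: Specify the join condition linking the foreign key to the parent id

Corrected query:
SELECT c.id, p.name, c.sales FROM authors p JOIN novels c ON c.author_id = p.id

Result:
id | name    | sales
---+---------+------
1  | Le Guin | 4837 
2  | Borges  | 68164
3  | Le Guin | 57810
4  | Borges  | 39153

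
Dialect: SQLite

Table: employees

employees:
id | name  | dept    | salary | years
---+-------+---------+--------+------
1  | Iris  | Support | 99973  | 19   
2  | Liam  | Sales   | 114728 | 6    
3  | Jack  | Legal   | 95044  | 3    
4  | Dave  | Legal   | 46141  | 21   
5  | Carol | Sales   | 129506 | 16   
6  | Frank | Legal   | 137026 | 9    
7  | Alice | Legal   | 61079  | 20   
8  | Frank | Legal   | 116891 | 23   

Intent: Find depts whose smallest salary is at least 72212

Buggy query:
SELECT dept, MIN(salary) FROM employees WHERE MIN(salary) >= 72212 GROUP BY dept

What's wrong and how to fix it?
Bug: Aggregates like MIN are computed per group after WHERE runs

Fix: Use HAVING for the per-group MIN condition

Corrected query:
SELECT dept, MIN(salary) FROM employees GROUP BY dept HAVING MIN(salary) >= 72212

Result:
dept    | MIN(salary)
--------+------------
Sales   | 114728     
Support | 99973      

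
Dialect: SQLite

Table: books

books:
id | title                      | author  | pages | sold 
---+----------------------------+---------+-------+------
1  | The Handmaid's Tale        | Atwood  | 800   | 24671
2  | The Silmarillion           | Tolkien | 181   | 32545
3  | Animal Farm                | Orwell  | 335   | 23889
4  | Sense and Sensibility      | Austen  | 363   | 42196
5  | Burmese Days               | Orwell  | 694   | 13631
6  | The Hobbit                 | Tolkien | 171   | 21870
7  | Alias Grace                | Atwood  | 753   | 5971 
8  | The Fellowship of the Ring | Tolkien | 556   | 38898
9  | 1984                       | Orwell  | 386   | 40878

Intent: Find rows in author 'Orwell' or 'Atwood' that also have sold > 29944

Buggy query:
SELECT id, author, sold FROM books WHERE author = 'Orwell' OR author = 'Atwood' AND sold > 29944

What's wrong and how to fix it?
Bug: Without parentheses, AND is evaluated before OR, so the sold filter only applies to the 'Atwood' branch

Fix: Add parentheses around the OR so the AND applies to both alternatives

Corrected query:
SELECT id, author, sold FROM books WHERE (author = 'Orwell' OR author = 'Atwood') AND sold > 29944

Result:
id | author | sold 
---+--------+------
9  | Orwell | 40878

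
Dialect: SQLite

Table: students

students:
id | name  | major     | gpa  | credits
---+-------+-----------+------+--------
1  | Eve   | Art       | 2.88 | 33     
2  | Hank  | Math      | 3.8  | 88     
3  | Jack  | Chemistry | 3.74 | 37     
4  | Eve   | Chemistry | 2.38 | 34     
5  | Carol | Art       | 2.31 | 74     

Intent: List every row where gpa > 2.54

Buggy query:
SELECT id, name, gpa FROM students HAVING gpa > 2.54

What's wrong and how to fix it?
Bug: HAVING filters the output of aggregation, but this query has no GROUP BY and no aggregate functions, so SQLite rejects it (HAVING clause on a non-aggregate query); the condition here is per row

Fix: Use WHERE for row-level filtering

Corrected query:
SELECT id, name, gpa FROM students WHERE gpa > 2.54

Result:
id | name | gpa 
---+------+-----
1  | Eve  | 2.88
2  | Hank | 3.8 
3  | Jack | 3.74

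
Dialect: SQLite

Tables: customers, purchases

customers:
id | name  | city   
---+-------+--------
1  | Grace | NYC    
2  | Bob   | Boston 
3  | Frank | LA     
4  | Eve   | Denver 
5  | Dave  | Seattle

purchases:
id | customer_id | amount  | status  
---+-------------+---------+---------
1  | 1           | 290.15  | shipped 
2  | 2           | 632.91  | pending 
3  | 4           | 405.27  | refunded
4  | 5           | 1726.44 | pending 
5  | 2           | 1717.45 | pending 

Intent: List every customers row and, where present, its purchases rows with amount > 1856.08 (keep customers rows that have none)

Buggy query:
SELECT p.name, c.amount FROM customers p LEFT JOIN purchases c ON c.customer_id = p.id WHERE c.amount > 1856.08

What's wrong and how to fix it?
Bug: A WHERE condition on the right-hand table after LEFT JOIN drops unmatched parents

Fix: Move the right-table condition into the ON clause so unmatched parents are kept

Corrected query:
SELECT p.name, c.amount FROM customers p LEFT JOIN purchases c ON c.customer_id = p.id AND c.amount > 1856.08

Result:
name  | amount
------+-------
Grace | NULL  
Bob   | NULL  
Frank | NULL  
Eve   | NULL  
Dave  | NULL  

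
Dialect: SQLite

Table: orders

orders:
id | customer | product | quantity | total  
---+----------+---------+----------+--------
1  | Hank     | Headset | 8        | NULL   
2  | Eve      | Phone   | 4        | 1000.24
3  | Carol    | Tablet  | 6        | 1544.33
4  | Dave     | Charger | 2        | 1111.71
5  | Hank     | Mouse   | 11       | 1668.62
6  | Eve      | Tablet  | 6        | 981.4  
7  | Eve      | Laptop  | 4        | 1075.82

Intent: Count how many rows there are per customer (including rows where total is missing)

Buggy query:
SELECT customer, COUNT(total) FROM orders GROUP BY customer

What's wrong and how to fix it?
Bug: COUNT(total) skips NULLs, so groups with missing total are undercounted

Fix: Use COUNT(*) to count all rows regardless of NULL

Corrected query:
SELECT customer, COUNT(*) FROM orders GROUP BY customer

Result:
customer | COUNT(*)
---------+---------
Carol    | 1       
Dave     | 1       
Eve      | 3       
Hank     | 2       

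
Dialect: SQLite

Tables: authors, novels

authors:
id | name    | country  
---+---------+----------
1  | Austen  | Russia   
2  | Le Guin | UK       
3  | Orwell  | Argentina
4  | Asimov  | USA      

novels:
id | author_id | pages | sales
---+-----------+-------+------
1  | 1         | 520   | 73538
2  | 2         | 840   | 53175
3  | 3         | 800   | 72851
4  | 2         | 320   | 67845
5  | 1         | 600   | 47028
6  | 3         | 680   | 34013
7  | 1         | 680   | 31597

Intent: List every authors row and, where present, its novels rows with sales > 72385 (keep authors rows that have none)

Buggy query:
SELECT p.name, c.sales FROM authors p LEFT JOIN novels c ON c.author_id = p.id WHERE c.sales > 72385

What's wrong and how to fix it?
Bug: A WHERE condition on the right-hand table after LEFT JOIN drops unmatched parents

Fix: Move the right-table condition into the ON clause so unmatched parents are kept

Corrected query:
SELECT p.name, c.sales FROM authors p LEFT JOIN novels c ON c.author_id = p.id AND c.sales > 72385

Result:
name    | sales
--------+------
Austen  | 73538
Le Guin | NULL 
Orwell  | 72851
Asimov  | NULL 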